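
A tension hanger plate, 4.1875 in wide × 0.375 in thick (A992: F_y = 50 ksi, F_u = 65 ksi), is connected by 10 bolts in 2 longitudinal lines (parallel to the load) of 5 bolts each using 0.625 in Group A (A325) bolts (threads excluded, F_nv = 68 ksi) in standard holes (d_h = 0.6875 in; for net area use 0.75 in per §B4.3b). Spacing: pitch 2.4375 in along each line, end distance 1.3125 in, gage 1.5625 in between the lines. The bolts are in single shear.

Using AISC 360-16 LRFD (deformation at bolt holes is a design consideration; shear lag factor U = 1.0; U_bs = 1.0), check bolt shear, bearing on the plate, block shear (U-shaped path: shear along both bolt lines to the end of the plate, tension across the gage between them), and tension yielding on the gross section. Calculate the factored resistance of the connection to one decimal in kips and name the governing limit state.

70.7 kips (gross-section yield governs)

Bolt shear: A_b = π(0.625)²/4 = 0.3068 in². φR_n = 0.75 × 68 × 0.3068 × 10 × 1 = 156.5 kips.
Bearing (0.375 in plate, F_u = 65 ksi): end bolts L_c = 1.3125 − 0.6875/2 = 0.96875, R_n = min(1.2×0.96875×0.375×65, 2.4×0.625×0.375×65) = 28.336 kips/bolt; interior L_c = 2.4375 − 0.6875 = 1.75, R_n = 36.563 kips/bolt. φR_n = 0.75 × (2×28.336 + 8×36.563) = 261.9 kips.
Block shear: shear path 2×[1.3125+4×2.4375] = 2×11.0625 in, A_gv = 8.2969, A_nv = 2×(11.0625 − 4.5×0.75)×0.375 = 5.7656 in²; tension across gage: (1.5625 − 1×0.75)×0.375 = 0.30469 in². R_n = min(0.6×65×5.7656, 0.6×50×8.2969) + 1.0×65×0.30469 = min(224.86, 248.91) + 19.805 = 244.67 kips. φR_n = 0.75 × 244.67 = 183.5 kips.
Tension yield (gross): A_g = 4.1875×0.375 = 1.5703 in². φR_n = 0.90 × 50 × 1.5703 = 70.7 kips.
Governing: min(156.5, 261.9, 183.5, 70.7) = 70.7 kips → gross-section yield.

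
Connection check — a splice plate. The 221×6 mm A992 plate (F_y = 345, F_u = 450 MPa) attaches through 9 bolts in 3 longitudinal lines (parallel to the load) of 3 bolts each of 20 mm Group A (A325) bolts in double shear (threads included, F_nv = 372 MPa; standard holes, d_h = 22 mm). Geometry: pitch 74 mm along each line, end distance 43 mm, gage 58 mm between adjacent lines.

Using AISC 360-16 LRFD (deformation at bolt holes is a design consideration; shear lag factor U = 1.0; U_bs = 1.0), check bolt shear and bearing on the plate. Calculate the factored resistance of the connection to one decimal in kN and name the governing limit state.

Bolt shear: A_b = π(20)²/4 = 314.16 mm². φR_n = 0.75 × 372 × 314.16 × 9 × 2 = 1577.7 kN.
Bearing (6 mm plate, F_u = 450 MPa): end bolts L_c = 43 − 22/2 = 32, R_n = min(1.2×32×6×450, 2.4×20×6×450) = 103.68 kN/bolt; interior L_c = 74 − 22 = 52, R_n = 129.6 kN/bolt. φR_n = 0.75 × (3×103.68 + 6×129.6) = 816.5 kN.
Governing: min(1577.7, 816.5) = 816.5 kN → bearing.

816.5 kN (bearing governs)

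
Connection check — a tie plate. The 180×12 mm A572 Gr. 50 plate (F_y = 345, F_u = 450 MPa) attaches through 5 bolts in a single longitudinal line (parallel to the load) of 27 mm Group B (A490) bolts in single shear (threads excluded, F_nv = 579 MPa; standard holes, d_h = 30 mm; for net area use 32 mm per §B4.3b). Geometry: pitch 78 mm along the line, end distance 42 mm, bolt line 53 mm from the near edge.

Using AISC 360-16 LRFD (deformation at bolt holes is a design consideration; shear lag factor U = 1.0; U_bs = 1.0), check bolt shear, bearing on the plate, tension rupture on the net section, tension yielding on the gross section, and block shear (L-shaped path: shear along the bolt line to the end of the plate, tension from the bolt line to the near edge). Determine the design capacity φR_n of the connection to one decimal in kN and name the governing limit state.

Bolt shear: A_b = π(27)²/4 = 572.56 mm². φR_n = 0.75 × 579 × 572.56 × 5 × 1 = 1243.2 kN.
Bearing (12 mm plate, F_u = 450 MPa): end bolts L_c = 42 − 30/2 = 27, R_n = min(1.2×27×12×450, 2.4×27×12×450) = 174.96 kN/bolt; interior L_c = 78 − 30 = 48, R_n = 311.04 kN/bolt. φR_n = 0.75 × (1×174.96 + 4×311.04) = 1064.3 kN.
Tension rupture (net): A_n = (180 − 1×32)×12 = 1776 mm² (U = 1.0, A_e = A_n). φR_n = 0.75 × 450 × 1776 = 599.4 kN.
Tension yield (gross): A_g = 180×12 = 2160 mm². φR_n = 0.90 × 345 × 2160 = 670.7 kN.
Block shear: shear path 1×[42+4×78] = 1×354 mm, A_gv = 4248, A_nv = 1×(354 − 4.5×32)×12 = 2520 mm²; tension to near edge: (53 − 0.5×32)×12 = 444 mm². R_n = min(0.6×450×2520, 0.6×345×4248) + 1.0×450×444 = min(680.4, 879.34) + 199.8 = 880.2 kN. φR_n = 0.75 × 880.2 = 660.2 kN.
Governing: min(1243.2, 1064.3, 599.4, 670.7, 660.2) = 599.4 kN → net-section rupture.

599.4 kN (net-section rupture governs)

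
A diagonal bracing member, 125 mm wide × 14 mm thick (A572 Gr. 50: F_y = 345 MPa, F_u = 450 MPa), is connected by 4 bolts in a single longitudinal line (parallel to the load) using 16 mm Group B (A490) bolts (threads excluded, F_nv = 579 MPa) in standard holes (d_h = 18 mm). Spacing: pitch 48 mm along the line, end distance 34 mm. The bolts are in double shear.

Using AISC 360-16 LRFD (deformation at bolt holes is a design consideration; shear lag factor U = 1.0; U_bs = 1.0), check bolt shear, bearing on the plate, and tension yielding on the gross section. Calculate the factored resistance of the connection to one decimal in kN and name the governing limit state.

Bolt shear: A_b = π(16)²/4 = 201.06 mm². φR_n = 0.75 × 579 × 201.06 × 4 × 2 = 698.5 kN.
Bearing (14 mm plate, F_u = 450 MPa): end bolts L_c = 34 − 18/2 = 25, R_n = min(1.2×25×14×450, 2.4×16×14×450) = 189 kN/bolt; interior L_c = 48 − 18 = 30, R_n = 226.8 kN/bolt. φR_n = 0.75 × (1×189 + 3×226.8) = 652.1 kN.
Tension yield (gross): A_g = 125×14 = 1750 mm². φR_n = 0.90 × 345 × 1750 = 543.4 kN.
Governing: min(698.5, 652.1, 543.4) = 543.4 kN → gross-section yield.

543.4 kN (gross-section yield governs)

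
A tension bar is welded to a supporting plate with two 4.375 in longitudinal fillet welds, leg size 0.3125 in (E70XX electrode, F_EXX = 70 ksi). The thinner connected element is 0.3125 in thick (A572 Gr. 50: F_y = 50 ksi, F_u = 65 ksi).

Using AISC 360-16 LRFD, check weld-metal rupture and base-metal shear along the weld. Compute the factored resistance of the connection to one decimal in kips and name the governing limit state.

Weld metal: throat = 0.707×0.3125 = 0.22094 in, L = 2×4.375 = 8.75 in. φR_n = 0.75 × 0.6 × 70 × 0.22094 × 8.75 = 60.9 kips.
Base metal shear (0.3125 in plate): yield φR_n = 1.0×0.6×50×0.3125×8.75 = 82.0 kips; rupture φR_n = 0.75×0.6×65×0.3125×8.75 = 80.0 kips; take 80.0 kips (rupture).
Governing: min(60.9, 80.0) = 60.9 kips → weld metal.

60.9 kips (weld metal governs)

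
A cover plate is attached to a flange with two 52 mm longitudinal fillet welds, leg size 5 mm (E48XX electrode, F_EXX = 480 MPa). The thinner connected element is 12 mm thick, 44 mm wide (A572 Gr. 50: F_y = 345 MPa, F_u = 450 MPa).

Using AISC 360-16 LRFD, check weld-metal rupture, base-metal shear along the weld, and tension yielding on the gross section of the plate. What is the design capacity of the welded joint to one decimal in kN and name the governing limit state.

Weld metal: throat = 0.707×5 = 3.535 mm, L = 2×52 = 104 mm. φR_n = 0.75 × 0.6 × 480 × 3.535 × 104 = 79.4 kN.
Base metal shear (12 mm plate): yield φR_n = 1.0×0.6×345×12×104 = 258.3 kN; rupture φR_n = 0.75×0.6×450×12×104 = 252.7 kN; take 252.7 kN (rupture).
Tension yield (gross): A_g = 44×12 = 528 mm². φR_n = 0.90 × 345 × 528 = 163.9 kN.
Governing: min(79.4, 252.7, 163.9) = 79.4 kN → weld metal.

79.4 kN (weld metal governs)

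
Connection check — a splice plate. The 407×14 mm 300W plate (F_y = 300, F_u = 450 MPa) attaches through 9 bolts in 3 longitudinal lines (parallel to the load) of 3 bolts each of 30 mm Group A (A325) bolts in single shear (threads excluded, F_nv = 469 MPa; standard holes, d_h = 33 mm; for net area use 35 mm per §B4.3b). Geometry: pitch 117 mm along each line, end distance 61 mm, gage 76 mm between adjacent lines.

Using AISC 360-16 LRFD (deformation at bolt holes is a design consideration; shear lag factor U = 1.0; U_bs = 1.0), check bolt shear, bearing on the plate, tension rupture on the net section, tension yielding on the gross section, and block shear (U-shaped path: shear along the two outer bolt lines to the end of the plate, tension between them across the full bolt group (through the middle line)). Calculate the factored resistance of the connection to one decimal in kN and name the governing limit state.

Bolt shear: A_b = π(30)²/4 = 706.86 mm². φR_n = 0.75 × 469 × 706.86 × 9 × 1 = 2237.7 kN.
Bearing (14 mm plate, F_u = 450 MPa): end bolts L_c = 61 − 33/2 = 44.5, R_n = min(1.2×44.5×14×450, 2.4×30×14×450) = 336.42 kN/bolt; interior L_c = 117 − 33 = 84, R_n = 453.6 kN/bolt. φR_n = 0.75 × (3×336.42 + 6×453.6) = 2798.1 kN.
Tension rupture (net): A_n = (407 − 3×35)×14 = 4228 mm² (U = 1.0, A_e = A_n). φR_n = 0.75 × 450 × 4228 = 1427.0 kN.
Tension yield (gross): A_g = 407×14 = 5698 mm². φR_n = 0.90 × 300 × 5698 = 1538.5 kN.
Block shear: shear path 2×[61+2×117] = 2×295 mm, A_gv = 8260, A_nv = 2×(295 − 2.5×35)×14 = 5810 mm²; tension across gage: (152 − 2×35)×14 = 1148 mm². R_n = min(0.6×450×5810, 0.6×300×8260) + 1.0×450×1148 = min(1568.7, 1486.8) + 516.6 = 2003.4 kN. φR_n = 0.75 × 2003.4 = 1502.6 kN.
Governing: min(2237.7, 2798.1, 1427.0, 1538.5, 1502.6) = 1427.0 kN → net-section rupture.

1427.0 kN (net-section rupture governs)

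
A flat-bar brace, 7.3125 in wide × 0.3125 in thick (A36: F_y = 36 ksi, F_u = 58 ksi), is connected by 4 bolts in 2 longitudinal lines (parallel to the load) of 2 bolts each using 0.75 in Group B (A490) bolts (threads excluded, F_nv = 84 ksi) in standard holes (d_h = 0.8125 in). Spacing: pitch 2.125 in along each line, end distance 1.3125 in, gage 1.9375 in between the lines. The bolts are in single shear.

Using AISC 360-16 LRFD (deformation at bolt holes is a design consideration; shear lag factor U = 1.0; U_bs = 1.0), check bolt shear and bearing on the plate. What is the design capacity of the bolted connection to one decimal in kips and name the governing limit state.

Bolt shear: A_b = π(0.75)²/4 = 0.44179 in². φR_n = 0.75 × 84 × 0.44179 × 4 × 1 = 111.3 kips.
Bearing (0.3125 in plate, F_u = 58 ksi): end bolts L_c = 1.3125 − 0.8125/2 = 0.90625, R_n = min(1.2×0.90625×0.3125×58, 2.4×0.75×0.3125×58) = 19.711 kips/bolt; interior L_c = 2.125 − 0.8125 = 1.3125, R_n = 28.547 kips/bolt. φR_n = 0.75 × (2×19.711 + 2×28.547) = 72.4 kips.
Governing: min(111.3, 72.4) = 72.4 kips → bearing.

72.4 kips (bearing governs)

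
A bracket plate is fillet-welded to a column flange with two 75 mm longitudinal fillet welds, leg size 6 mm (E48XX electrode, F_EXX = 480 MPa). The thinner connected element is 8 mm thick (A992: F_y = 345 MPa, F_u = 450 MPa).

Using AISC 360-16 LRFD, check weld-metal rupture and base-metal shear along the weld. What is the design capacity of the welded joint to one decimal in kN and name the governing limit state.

137.4 kN (weld metal governs)

Weld metal: throat = 0.707×6 = 4.242 mm, L = 2×75 = 150 mm. φR_n = 0.75 × 0.6 × 480 × 4.242 × 150 = 137.4 kN.
Base metal shear (8 mm plate): yield φR_n = 1.0×0.6×345×8×150 = 248.4 kN; rupture φR_n = 0.75×0.6×450×8×150 = 243.0 kN; take 243.0 kN (rupture).
Governing: min(137.4, 243.0) = 137.4 kN → weld metal.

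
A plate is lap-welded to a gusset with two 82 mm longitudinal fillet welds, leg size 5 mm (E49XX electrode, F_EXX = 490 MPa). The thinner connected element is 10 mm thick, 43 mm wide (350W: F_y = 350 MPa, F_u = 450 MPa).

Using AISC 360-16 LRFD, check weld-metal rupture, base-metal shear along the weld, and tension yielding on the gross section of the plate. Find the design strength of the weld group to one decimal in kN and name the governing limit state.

127.8 kN (weld metal governs)

Weld metal: throat = 0.707×5 = 3.535 mm, L = 2×82 = 164 mm. φR_n = 0.75 × 0.6 × 490 × 3.535 × 164 = 127.8 kN.
Base metal shear (10 mm plate): yield φR_n = 1.0×0.6×350×10×164 = 344.4 kN; rupture φR_n = 0.75×0.6×450×10×164 = 332.1 kN; take 332.1 kN (rupture).
Tension yield (gross): A_g = 43×10 = 430 mm². φR_n = 0.90 × 350 × 430 = 135.5 kN.
Governing: min(127.8, 332.1, 135.5) = 127.8 kN → weld metal.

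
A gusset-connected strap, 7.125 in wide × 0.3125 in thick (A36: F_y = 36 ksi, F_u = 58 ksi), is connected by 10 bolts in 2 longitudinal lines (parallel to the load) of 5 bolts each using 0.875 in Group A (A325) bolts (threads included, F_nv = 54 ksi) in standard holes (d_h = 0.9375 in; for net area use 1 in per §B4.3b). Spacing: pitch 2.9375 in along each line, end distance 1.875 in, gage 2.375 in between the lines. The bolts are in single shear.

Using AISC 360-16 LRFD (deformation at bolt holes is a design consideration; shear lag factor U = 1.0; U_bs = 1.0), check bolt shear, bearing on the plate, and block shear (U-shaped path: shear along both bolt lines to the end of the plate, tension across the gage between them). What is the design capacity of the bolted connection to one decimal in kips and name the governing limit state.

Bolt shear: A_b = π(0.875)²/4 = 0.60132 in². φR_n = 0.75 × 54 × 0.60132 × 10 × 1 = 243.5 kips.
Bearing (0.3125 in plate, F_u = 58 ksi): end bolts L_c = 1.875 − 0.9375/2 = 1.40625, R_n = min(1.2×1.40625×0.3125×58, 2.4×0.875×0.3125×58) = 30.586 kips/bolt; interior L_c = 2.9375 − 0.9375 = 2, R_n = 38.063 kips/bolt. φR_n = 0.75 × (2×30.586 + 8×38.063) = 274.3 kips.
Block shear: shear path 2×[1.875+4×2.9375] = 2×13.625 in, A_gv = 8.5156, A_nv = 2×(13.625 − 4.5×1)×0.3125 = 5.7031 in²; tension across gage: (2.375 − 1×1)×0.3125 = 0.42969 in². R_n = min(0.6×58×5.7031, 0.6×36×8.5156) + 1.0×58×0.42969 = min(198.47, 183.94) + 24.922 = 208.86 kips. φR_n = 0.75 × 208.86 = 156.6 kips.
Governing: min(243.5, 274.3, 156.6) = 156.6 kips → block shear.

156.6 kips (block shear governs)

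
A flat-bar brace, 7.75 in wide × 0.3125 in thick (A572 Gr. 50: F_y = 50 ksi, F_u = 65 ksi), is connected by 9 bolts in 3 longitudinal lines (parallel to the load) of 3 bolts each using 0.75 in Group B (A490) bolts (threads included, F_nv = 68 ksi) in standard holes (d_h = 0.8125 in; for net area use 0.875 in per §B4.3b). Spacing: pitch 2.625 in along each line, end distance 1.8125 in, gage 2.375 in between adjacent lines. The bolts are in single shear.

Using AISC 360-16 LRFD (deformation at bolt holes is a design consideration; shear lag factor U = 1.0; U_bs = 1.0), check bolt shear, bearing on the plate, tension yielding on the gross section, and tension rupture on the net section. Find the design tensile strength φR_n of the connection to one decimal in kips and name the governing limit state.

Bolt shear: A_b = π(0.75)²/4 = 0.44179 in². φR_n = 0.75 × 68 × 0.44179 × 9 × 1 = 202.8 kips.
Bearing (0.3125 in plate, F_u = 65 ksi): end bolts L_c = 1.8125 − 0.8125/2 = 1.40625, R_n = min(1.2×1.40625×0.3125×65, 2.4×0.75×0.3125×65) = 34.277 kips/bolt; interior L_c = 2.625 − 0.8125 = 1.8125, R_n = 36.563 kips/bolt. φR_n = 0.75 × (3×34.277 + 6×36.563) = 241.7 kips.
Tension yield (gross): A_g = 7.75×0.3125 = 2.4219 in². φR_n = 0.90 × 50 × 2.4219 = 109.0 kips.
Tension rupture (net): A_n = (7.75 − 3×0.875)×0.3125 = 1.6016 in² (U = 1.0, A_e = A_n). φR_n = 0.75 × 65 × 1.6016 = 78.1 kips.
Governing: min(202.8, 241.7, 109.0, 78.1) = 78.1 kips → net-section rupture.

78.1 kips (net-section rupture governs)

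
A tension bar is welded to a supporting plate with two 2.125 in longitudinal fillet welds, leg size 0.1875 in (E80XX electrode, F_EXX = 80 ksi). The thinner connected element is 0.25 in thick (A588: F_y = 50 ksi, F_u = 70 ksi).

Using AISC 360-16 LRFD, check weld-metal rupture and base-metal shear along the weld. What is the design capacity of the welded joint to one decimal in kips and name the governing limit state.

Weld metal: throat = 0.707×0.1875 = 0.13256 in, L = 2×2.125 = 4.25 in. φR_n = 0.75 × 0.6 × 80 × 0.13256 × 4.25 = 20.3 kips.
Base metal shear (0.25 in plate): yield φR_n = 1.0×0.6×50×0.25×4.25 = 31.9 kips; rupture φR_n = 0.75×0.6×70×0.25×4.25 = 33.5 kips; take 31.9 kips (yield).
Governing: min(20.3, 31.9) = 20.3 kips → weld metal.

20.3 kips (weld metal governs)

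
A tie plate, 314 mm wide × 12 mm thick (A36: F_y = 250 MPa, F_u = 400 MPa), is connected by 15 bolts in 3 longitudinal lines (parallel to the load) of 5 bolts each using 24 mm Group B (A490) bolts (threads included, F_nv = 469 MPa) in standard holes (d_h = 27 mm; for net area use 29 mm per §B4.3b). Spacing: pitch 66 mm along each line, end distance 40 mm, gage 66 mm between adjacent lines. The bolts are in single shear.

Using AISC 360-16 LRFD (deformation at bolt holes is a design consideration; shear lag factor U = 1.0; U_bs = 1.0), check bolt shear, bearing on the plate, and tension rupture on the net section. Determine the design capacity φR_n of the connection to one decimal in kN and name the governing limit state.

Bolt shear: A_b = π(24)²/4 = 452.39 mm². φR_n = 0.75 × 469 × 452.39 × 15 × 1 = 2386.9 kN.
Bearing (12 mm plate, F_u = 400 MPa): end bolts L_c = 40 − 27/2 = 26.5, R_n = min(1.2×26.5×12×400, 2.4×24×12×400) = 152.64 kN/bolt; interior L_c = 66 − 27 = 39, R_n = 224.64 kN/bolt. φR_n = 0.75 × (3×152.64 + 12×224.64) = 2365.2 kN.
Tension rupture (net): A_n = (314 − 3×29)×12 = 2724 mm² (U = 1.0, A_e = A_n). φR_n = 0.75 × 400 × 2724 = 817.2 kN.
Governing: min(2386.9, 2365.2, 817.2) = 817.2 kN → net-section rupture.

817.2 kN (net-section rupture governs)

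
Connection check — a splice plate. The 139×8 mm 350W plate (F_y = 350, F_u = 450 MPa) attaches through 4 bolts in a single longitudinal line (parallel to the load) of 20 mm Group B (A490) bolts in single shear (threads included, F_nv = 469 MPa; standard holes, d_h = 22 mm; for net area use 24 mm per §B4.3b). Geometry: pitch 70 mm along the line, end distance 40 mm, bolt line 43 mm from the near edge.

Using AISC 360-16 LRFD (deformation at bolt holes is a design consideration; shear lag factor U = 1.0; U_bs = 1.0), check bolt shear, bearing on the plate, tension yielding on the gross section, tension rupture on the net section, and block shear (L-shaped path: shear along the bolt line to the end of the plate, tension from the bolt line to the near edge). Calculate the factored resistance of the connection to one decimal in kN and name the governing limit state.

Bolt shear: A_b = π(20)²/4 = 314.16 mm². φR_n = 0.75 × 469 × 314.16 × 4 × 1 = 442.0 kN.
Bearing (8 mm plate, F_u = 450 MPa): end bolts L_c = 40 − 22/2 = 29, R_n = min(1.2×29×8×450, 2.4×20×8×450) = 125.28 kN/bolt; interior L_c = 70 − 22 = 48, R_n = 172.8 kN/bolt. φR_n = 0.75 × (1×125.28 + 3×172.8) = 482.8 kN.
Tension yield (gross): A_g = 139×8 = 1112 mm². φR_n = 0.90 × 350 × 1112 = 350.3 kN.
Tension rupture (net): A_n = (139 − 1×24)×8 = 920 mm² (U = 1.0, A_e = A_n). φR_n = 0.75 × 450 × 920 = 310.5 kN.
Block shear: shear path 1×[40+3×70] = 1×250 mm, A_gv = 2000, A_nv = 1×(250 − 3.5×24)×8 = 1328 mm²; tension to near edge: (43 − 0.5×24)×8 = 248 mm². R_n = min(0.6×450×1328, 0.6×350×2000) + 1.0×450×248 = min(358.56, 420) + 111.6 = 470.16 kN. φR_n = 0.75 × 470.16 = 352.6 kN.
Governing: min(442.0, 482.8, 350.3, 310.5, 352.6) = 310.5 kN → net-section rupture.

310.5 kN (net-section rupture governs)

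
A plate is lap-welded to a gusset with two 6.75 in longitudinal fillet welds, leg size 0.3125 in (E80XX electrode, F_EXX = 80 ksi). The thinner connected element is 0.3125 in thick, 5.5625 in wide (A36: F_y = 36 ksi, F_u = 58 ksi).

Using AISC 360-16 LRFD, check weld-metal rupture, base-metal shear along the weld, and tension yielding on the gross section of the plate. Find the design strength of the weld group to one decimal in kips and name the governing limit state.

56.3 kips (gross-section yield governs)

Weld metal: throat = 0.707×0.3125 = 0.22094 in, L = 2×6.75 = 13.5 in. φR_n = 0.75 × 0.6 × 80 × 0.22094 × 13.5 = 107.4 kips.
Base metal shear (0.3125 in plate): yield φR_n = 1.0×0.6×36×0.3125×13.5 = 91.1 kips; rupture φR_n = 0.75×0.6×58×0.3125×13.5 = 110.1 kips; take 91.1 kips (yield).
Tension yield (gross): A_g = 5.5625×0.3125 = 1.7383 in². φR_n = 0.90 × 36 × 1.7383 = 56.3 kips.
Governing: min(107.4, 91.1, 56.3) = 56.3 kips → gross-section yield.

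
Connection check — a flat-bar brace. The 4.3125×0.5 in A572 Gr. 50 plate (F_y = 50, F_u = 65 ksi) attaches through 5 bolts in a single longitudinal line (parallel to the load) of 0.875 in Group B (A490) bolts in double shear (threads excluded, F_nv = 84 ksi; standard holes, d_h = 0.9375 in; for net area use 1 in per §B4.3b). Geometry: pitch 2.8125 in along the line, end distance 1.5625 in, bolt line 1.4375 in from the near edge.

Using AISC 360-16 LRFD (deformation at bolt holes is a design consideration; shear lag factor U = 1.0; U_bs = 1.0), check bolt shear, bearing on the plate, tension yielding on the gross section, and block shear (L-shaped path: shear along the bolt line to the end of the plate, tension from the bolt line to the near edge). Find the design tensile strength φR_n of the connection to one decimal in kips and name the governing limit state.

Bolt shear: A_b = π(0.875)²/4 = 0.60132 in². φR_n = 0.75 × 84 × 0.60132 × 5 × 2 = 378.8 kips.
Bearing (0.5 in plate, F_u = 65 ksi): end bolts L_c = 1.5625 − 0.9375/2 = 1.09375, R_n = min(1.2×1.09375×0.5×65, 2.4×0.875×0.5×65) = 42.656 kips/bolt; interior L_c = 2.8125 − 0.9375 = 1.875, R_n = 68.25 kips/bolt. φR_n = 0.75 × (1×42.656 + 4×68.25) = 236.7 kips.
Tension yield (gross): A_g = 4.3125×0.5 = 2.1563 in². φR_n = 0.90 × 50 × 2.1563 = 97.0 kips.
Block shear: shear path 1×[1.5625+4×2.8125] = 1×12.8125 in, A_gv = 6.4063, A_nv = 1×(12.8125 − 4.5×1)×0.5 = 4.1563 in²; tension to near edge: (1.4375 − 0.5×1)×0.5 = 0.46875 in². R_n = min(0.6×65×4.1563, 0.6×50×6.4063) + 1.0×65×0.46875 = min(162.1, 192.19) + 30.469 = 192.57 kips. φR_n = 0.75 × 192.57 = 144.4 kips.
Governing: min(378.8, 236.7, 97.0, 144.4) = 97.0 kips → gross-section yield.

97.0 kips (gross-section yield governs)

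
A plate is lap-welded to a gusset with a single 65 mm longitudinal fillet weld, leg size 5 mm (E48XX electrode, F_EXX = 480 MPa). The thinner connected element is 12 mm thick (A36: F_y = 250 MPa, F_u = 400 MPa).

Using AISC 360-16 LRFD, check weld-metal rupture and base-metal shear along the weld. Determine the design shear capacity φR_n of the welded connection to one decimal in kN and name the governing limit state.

Weld metal: throat = 0.707×5 = 3.535 mm, L = 65 mm. φR_n = 0.75 × 0.6 × 480 × 3.535 × 65 = 49.6 kN.
Base metal shear (12 mm plate): yield φR_n = 1.0×0.6×250×12×65 = 117.0 kN; rupture φR_n = 0.75×0.6×400×12×65 = 140.4 kN; take 117.0 kN (yield).
Governing: min(49.6, 117.0) = 49.6 kN → weld metal.

49.6 kN (weld metal governs)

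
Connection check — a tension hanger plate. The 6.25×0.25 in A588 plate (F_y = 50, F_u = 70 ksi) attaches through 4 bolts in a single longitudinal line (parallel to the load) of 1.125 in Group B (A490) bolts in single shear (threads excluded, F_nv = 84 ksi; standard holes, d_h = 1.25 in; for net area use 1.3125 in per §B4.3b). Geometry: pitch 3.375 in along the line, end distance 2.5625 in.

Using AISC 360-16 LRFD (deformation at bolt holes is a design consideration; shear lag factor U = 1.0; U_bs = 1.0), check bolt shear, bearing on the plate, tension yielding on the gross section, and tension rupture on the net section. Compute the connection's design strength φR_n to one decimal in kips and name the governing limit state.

Bolt shear: A_b = π(1.125)²/4 = 0.99402 in². φR_n = 0.75 × 84 × 0.99402 × 4 × 1 = 250.5 kips.
Bearing (0.25 in plate, F_u = 70 ksi): end bolts L_c = 2.5625 − 1.25/2 = 1.9375, R_n = min(1.2×1.9375×0.25×70, 2.4×1.125×0.25×70) = 40.688 kips/bolt; interior L_c = 3.375 − 1.25 = 2.125, R_n = 44.625 kips/bolt. φR_n = 0.75 × (1×40.688 + 3×44.625) = 130.9 kips.
Tension yield (gross): A_g = 6.25×0.25 = 1.5625 in². φR_n = 0.90 × 50 × 1.5625 = 70.3 kips.
Tension rupture (net): A_n = (6.25 − 1×1.3125)×0.25 = 1.2344 in² (U = 1.0, A_e = A_n). φR_n = 0.75 × 70 × 1.2344 = 64.8 kips.
Governing: min(250.5, 130.9, 70.3, 64.8) = 64.8 kips → net-section rupture.

64.8 kips (net-section rupture governs)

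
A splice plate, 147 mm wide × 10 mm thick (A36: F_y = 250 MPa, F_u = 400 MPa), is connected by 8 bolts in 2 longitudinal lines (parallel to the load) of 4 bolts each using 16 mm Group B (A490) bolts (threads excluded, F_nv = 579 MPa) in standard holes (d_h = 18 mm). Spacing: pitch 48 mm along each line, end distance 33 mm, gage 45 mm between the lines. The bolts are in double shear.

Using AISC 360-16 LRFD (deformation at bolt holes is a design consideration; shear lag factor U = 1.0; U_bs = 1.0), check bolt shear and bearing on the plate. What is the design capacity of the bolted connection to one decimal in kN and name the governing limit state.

820.8 kN (bearing governs)

Bolt shear: A_b = π(16)²/4 = 201.06 mm². φR_n = 0.75 × 579 × 201.06 × 8 × 2 = 1397.0 kN.
Bearing (10 mm plate, F_u = 400 MPa): end bolts L_c = 33 − 18/2 = 24, R_n = min(1.2×24×10×400, 2.4×16×10×400) = 115.2 kN/bolt; interior L_c = 48 − 18 = 30, R_n = 144 kN/bolt. φR_n = 0.75 × (2×115.2 + 6×144) = 820.8 kN.
Governing: min(1397.0, 820.8) = 820.8 kN → bearing.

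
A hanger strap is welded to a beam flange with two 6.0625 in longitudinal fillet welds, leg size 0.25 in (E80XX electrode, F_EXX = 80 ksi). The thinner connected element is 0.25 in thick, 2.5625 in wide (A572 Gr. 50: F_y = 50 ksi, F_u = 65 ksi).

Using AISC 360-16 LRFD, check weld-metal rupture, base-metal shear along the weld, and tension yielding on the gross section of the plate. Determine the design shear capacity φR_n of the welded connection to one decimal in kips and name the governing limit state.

Weld metal: throat = 0.707×0.25 = 0.17675 in, L = 2×6.0625 = 12.125 in. φR_n = 0.75 × 0.6 × 80 × 0.17675 × 12.125 = 77.2 kips.
Base metal shear (0.25 in plate): yield φR_n = 1.0×0.6×50×0.25×12.125 = 90.9 kips; rupture φR_n = 0.75×0.6×65×0.25×12.125 = 88.7 kips; take 88.7 kips (rupture).
Tension yield (gross): A_g = 2.5625×0.25 = 0.64063 in². φR_n = 0.90 × 50 × 0.64063 = 28.8 kips.
Governing: min(77.2, 88.7, 28.8) = 28.8 kips → gross-section yield.

28.8 kips (gross-section yield governs)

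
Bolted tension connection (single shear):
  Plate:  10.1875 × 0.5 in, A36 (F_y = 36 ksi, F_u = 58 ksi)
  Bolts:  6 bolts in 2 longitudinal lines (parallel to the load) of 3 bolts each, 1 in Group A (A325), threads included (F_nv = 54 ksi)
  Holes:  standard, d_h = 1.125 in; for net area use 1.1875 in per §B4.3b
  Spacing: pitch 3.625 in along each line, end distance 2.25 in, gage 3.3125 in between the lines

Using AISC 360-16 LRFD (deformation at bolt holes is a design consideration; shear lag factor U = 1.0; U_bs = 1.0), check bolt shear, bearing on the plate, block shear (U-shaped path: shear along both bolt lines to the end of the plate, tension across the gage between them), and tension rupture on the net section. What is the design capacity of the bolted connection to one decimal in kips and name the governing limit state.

169.9 kips (net-section rupture governs)

Bolt shear: A_b = π(1)²/4 = 0.7854 in². φR_n = 0.75 × 54 × 0.7854 × 6 × 1 = 190.9 kips.
Bearing (0.5 in plate, F_u = 58 ksi): end bolts L_c = 2.25 − 1.125/2 = 1.6875, R_n = min(1.2×1.6875×0.5×58, 2.4×1×0.5×58) = 58.725 kips/bolt; interior L_c = 3.625 − 1.125 = 2.5, R_n = 69.6 kips/bolt. φR_n = 0.75 × (2×58.725 + 4×69.6) = 296.9 kips.
Block shear: shear path 2×[2.25+2×3.625] = 2×9.5 in, A_gv = 9.5, A_nv = 2×(9.5 − 2.5×1.1875)×0.5 = 6.5313 in²; tension across gage: (3.3125 − 1×1.1875)×0.5 = 1.0625 in². R_n = min(0.6×58×6.5313, 0.6×36×9.5) + 1.0×58×1.0625 = min(227.29, 205.2) + 61.625 = 266.83 kips. φR_n = 0.75 × 266.83 = 200.1 kips.
Tension rupture (net): A_n = (10.1875 − 2×1.1875)×0.5 = 3.9063 in² (U = 1.0, A_e = A_n). φR_n = 0.75 × 58 × 3.9063 = 169.9 kips.
Governing: min(190.9, 296.9, 200.1, 169.9) = 169.9 kips → net-section rupture.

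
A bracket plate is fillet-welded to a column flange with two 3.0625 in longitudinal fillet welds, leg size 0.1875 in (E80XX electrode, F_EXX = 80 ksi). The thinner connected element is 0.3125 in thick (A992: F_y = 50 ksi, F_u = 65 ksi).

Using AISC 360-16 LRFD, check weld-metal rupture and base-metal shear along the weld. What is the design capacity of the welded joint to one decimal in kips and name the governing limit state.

Weld metal: throat = 0.707×0.1875 = 0.13256 in, L = 2×3.0625 = 6.125 in. φR_n = 0.75 × 0.6 × 80 × 0.13256 × 6.125 = 29.2 kips.
Base metal shear (0.3125 in plate): yield φR_n = 1.0×0.6×50×0.3125×6.125 = 57.4 kips; rupture φR_n = 0.75×0.6×65×0.3125×6.125 = 56.0 kips; take 56.0 kips (rupture).
Governing: min(29.2, 56.0) = 29.2 kips → weld metal.

29.2 kips (weld metal governs)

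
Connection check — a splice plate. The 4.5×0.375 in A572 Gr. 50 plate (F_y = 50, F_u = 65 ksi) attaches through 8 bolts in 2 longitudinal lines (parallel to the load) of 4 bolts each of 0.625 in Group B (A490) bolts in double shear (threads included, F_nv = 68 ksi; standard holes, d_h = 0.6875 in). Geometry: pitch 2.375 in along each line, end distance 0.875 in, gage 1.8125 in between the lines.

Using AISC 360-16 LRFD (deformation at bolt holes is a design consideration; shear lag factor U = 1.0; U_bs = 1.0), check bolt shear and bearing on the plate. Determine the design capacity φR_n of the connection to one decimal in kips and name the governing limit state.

Bolt shear: A_b = π(0.625)²/4 = 0.3068 in². φR_n = 0.75 × 68 × 0.3068 × 8 × 2 = 250.3 kips.
Bearing (0.375 in plate, F_u = 65 ksi): end bolts L_c = 0.875 − 0.6875/2 = 0.53125, R_n = min(1.2×0.53125×0.375×65, 2.4×0.625×0.375×65) = 15.539 kips/bolt; interior L_c = 2.375 − 0.6875 = 1.6875, R_n = 36.563 kips/bolt. φR_n = 0.75 × (2×15.539 + 6×36.563) = 187.8 kips.
Governing: min(250.3, 187.8) = 187.8 kips → bearing.

187.8 kips (bearing governs)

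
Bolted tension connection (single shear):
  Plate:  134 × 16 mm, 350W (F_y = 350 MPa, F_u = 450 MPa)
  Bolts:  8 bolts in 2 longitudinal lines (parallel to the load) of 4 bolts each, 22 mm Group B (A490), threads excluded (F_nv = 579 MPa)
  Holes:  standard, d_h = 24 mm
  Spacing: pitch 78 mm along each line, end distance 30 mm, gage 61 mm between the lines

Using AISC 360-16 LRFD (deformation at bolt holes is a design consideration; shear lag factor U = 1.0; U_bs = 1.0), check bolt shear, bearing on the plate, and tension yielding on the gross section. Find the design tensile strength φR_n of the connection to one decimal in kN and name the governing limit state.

675.4 kN (gross-section yield governs)

Bolt shear: A_b = π(22)²/4 = 380.13 mm². φR_n = 0.75 × 579 × 380.13 × 8 × 1 = 1320.6 kN.
Bearing (16 mm plate, F_u = 450 MPa): end bolts L_c = 30 − 24/2 = 18, R_n = min(1.2×18×16×450, 2.4×22×16×450) = 155.52 kN/bolt; interior L_c = 78 − 24 = 54, R_n = 380.16 kN/bolt. φR_n = 0.75 × (2×155.52 + 6×380.16) = 1944.0 kN.
Tension yield (gross): A_g = 134×16 = 2144 mm². φR_n = 0.90 × 350 × 2144 = 675.4 kN.
Governing: min(1320.6, 1944.0, 675.4) = 675.4 kN → gross-section yield.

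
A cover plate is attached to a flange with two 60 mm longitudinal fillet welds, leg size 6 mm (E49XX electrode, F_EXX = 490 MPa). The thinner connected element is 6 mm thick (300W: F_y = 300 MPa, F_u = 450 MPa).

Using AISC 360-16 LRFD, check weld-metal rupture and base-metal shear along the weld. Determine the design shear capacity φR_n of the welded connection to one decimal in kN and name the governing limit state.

Weld metal: throat = 0.707×6 = 4.242 mm, L = 2×60 = 120 mm. φR_n = 0.75 × 0.6 × 490 × 4.242 × 120 = 112.2 kN.
Base metal shear (6 mm plate): yield φR_n = 1.0×0.6×300×6×120 = 129.6 kN; rupture φR_n = 0.75×0.6×450×6×120 = 145.8 kN; take 129.6 kN (yield).
Governing: min(112.2, 129.6) = 112.2 kN → weld metal.

112.2 kN (weld metal governs)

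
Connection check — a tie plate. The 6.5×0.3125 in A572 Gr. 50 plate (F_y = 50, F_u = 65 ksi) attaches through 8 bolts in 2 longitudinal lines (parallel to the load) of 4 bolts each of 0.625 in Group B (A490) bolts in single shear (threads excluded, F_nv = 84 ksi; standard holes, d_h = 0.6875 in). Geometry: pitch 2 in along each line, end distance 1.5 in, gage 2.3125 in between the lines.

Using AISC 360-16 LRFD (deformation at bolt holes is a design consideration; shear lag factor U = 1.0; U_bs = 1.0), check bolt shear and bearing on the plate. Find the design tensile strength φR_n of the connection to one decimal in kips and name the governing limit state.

154.6 kips (bolt shear governs)

Bolt shear: A_b = π(0.625)²/4 = 0.3068 in². φR_n = 0.75 × 84 × 0.3068 × 8 × 1 = 154.6 kips.
Bearing (0.3125 in plate, F_u = 65 ksi): end bolts L_c = 1.5 − 0.6875/2 = 1.15625, R_n = min(1.2×1.15625×0.3125×65, 2.4×0.625×0.3125×65) = 28.184 kips/bolt; interior L_c = 2 − 0.6875 = 1.3125, R_n = 30.469 kips/bolt. φR_n = 0.75 × (2×28.184 + 6×30.469) = 179.4 kips.
Governing: min(154.6, 179.4) = 154.6 kips → bolt shear.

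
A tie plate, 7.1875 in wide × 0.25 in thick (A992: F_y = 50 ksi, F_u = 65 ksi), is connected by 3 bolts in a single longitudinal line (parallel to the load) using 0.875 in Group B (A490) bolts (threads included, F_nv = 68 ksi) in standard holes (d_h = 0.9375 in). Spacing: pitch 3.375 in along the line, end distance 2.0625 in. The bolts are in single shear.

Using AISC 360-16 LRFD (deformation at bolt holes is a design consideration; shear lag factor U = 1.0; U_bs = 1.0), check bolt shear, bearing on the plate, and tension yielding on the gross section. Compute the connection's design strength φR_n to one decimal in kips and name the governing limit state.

Bolt shear: A_b = π(0.875)²/4 = 0.60132 in². φR_n = 0.75 × 68 × 0.60132 × 3 × 1 = 92.0 kips.
Bearing (0.25 in plate, F_u = 65 ksi): end bolts L_c = 2.0625 − 0.9375/2 = 1.59375, R_n = min(1.2×1.59375×0.25×65, 2.4×0.875×0.25×65) = 31.078 kips/bolt; interior L_c = 3.375 − 0.9375 = 2.4375, R_n = 34.125 kips/bolt. φR_n = 0.75 × (1×31.078 + 2×34.125) = 74.5 kips.
Tension yield (gross): A_g = 7.1875×0.25 = 1.7969 in². φR_n = 0.90 × 50 × 1.7969 = 80.9 kips.
Governing: min(92.0, 74.5, 80.9) = 74.5 kips → bearing.

74.5 kips (bearing governs)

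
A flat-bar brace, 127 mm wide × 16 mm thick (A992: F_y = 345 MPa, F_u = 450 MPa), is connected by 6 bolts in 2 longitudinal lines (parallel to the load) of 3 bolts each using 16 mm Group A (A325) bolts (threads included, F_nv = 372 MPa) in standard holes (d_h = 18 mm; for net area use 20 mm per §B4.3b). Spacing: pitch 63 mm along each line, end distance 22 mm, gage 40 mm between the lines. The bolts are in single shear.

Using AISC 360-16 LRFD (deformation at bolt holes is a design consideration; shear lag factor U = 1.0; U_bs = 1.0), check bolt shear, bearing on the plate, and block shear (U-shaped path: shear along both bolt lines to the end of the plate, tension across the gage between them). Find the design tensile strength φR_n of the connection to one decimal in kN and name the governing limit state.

Bolt shear: A_b = π(16)²/4 = 201.06 mm². φR_n = 0.75 × 372 × 201.06 × 6 × 1 = 336.6 kN.
Bearing (16 mm plate, F_u = 450 MPa): end bolts L_c = 22 − 18/2 = 13, R_n = min(1.2×13×16×450, 2.4×16×16×450) = 112.32 kN/bolt; interior L_c = 63 − 18 = 45, R_n = 276.48 kN/bolt. φR_n = 0.75 × (2×112.32 + 4×276.48) = 997.9 kN.
Block shear: shear path 2×[22+2×63] = 2×148 mm, A_gv = 4736, A_nv = 2×(148 − 2.5×20)×16 = 3136 mm²; tension across gage: (40 − 1×20)×16 = 320 mm². R_n = min(0.6×450×3136, 0.6×345×4736) + 1.0×450×320 = min(846.72, 980.35) + 144 = 990.72 kN. φR_n = 0.75 × 990.72 = 743.0 kN.
Governing: min(336.6, 997.9, 743.0) = 336.6 kN → bolt shear.

336.6 kN (bolt shear governs)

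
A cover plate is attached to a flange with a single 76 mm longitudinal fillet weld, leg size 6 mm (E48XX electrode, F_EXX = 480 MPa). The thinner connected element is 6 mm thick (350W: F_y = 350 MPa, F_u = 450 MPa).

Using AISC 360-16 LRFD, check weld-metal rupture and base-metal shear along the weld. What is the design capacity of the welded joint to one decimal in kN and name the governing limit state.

69.6 kN (weld metal governs)

Weld metal: throat = 0.707×6 = 4.242 mm, L = 76 mm. φR_n = 0.75 × 0.6 × 480 × 4.242 × 76 = 69.6 kN.
Base metal shear (6 mm plate): yield φR_n = 1.0×0.6×350×6×76 = 95.8 kN; rupture φR_n = 0.75×0.6×450×6×76 = 92.3 kN; take 92.3 kN (rupture).
Governing: min(69.6, 92.3) = 69.6 kN → weld metal.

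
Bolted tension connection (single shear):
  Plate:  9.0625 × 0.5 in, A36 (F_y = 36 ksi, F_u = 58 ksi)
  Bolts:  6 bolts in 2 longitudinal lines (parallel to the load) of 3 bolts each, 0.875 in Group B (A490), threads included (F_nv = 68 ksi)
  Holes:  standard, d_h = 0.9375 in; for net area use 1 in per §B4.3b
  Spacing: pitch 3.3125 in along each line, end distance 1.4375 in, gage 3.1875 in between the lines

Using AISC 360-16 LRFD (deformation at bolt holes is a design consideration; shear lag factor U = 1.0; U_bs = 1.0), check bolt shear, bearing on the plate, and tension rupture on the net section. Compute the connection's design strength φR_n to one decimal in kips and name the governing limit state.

Bolt shear: A_b = π(0.875)²/4 = 0.60132 in². φR_n = 0.75 × 68 × 0.60132 × 6 × 1 = 184.0 kips.
Bearing (0.5 in plate, F_u = 58 ksi): end bolts L_c = 1.4375 − 0.9375/2 = 0.96875, R_n = min(1.2×0.96875×0.5×58, 2.4×0.875×0.5×58) = 33.713 kips/bolt; interior L_c = 3.3125 − 0.9375 = 2.375, R_n = 60.9 kips/bolt. φR_n = 0.75 × (2×33.713 + 4×60.9) = 233.3 kips.
Tension rupture (net): A_n = (9.0625 − 2×1)×0.5 = 3.5313 in² (U = 1.0, A_e = A_n). φR_n = 0.75 × 58 × 3.5313 = 153.6 kips.
Governing: min(184.0, 233.3, 153.6) = 153.6 kips → net-section rupture.

153.6 kips (net-section rupture governs)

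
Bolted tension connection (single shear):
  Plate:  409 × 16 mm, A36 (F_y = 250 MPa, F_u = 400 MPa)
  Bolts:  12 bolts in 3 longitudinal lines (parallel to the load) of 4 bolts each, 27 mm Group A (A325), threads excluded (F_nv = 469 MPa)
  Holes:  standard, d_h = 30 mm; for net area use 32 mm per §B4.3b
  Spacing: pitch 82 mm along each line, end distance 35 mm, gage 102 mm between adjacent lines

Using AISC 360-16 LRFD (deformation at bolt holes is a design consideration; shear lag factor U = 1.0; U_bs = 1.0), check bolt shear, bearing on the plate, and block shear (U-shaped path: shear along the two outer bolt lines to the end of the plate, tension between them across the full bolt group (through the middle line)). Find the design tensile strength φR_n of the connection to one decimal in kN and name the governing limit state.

Bolt shear: A_b = π(27)²/4 = 572.56 mm². φR_n = 0.75 × 469 × 572.56 × 12 × 1 = 2416.8 kN.
Bearing (16 mm plate, F_u = 400 MPa): end bolts L_c = 35 − 30/2 = 20, R_n = min(1.2×20×16×400, 2.4×27×16×400) = 153.6 kN/bolt; interior L_c = 82 − 30 = 52, R_n = 399.36 kN/bolt. φR_n = 0.75 × (3×153.6 + 9×399.36) = 3041.3 kN.
Block shear: shear path 2×[35+3×82] = 2×281 mm, A_gv = 8992, A_nv = 2×(281 − 3.5×32)×16 = 5408 mm²; tension across gage: (204 − 2×32)×16 = 2240 mm². R_n = min(0.6×400×5408, 0.6×250×8992) + 1.0×400×2240 = min(1297.9, 1348.8) + 896 = 2193.9 kN. φR_n = 0.75 × 2193.9 = 1645.4 kN.
Governing: min(2416.8, 3041.3, 1645.4) = 1645.4 kN → block shear.

1645.4 kN (block shear governs)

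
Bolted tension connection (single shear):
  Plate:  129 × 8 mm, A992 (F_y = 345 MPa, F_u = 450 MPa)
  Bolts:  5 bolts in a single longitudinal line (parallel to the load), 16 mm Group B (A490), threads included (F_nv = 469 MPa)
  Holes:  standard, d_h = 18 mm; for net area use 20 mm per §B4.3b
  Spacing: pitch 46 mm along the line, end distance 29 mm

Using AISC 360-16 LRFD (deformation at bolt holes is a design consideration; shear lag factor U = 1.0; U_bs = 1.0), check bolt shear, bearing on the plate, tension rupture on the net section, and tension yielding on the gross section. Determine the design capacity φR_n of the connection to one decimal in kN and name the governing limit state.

294.3 kN (net-section rupture governs)

Bolt shear: A_b = π(16)²/4 = 201.06 mm². φR_n = 0.75 × 469 × 201.06 × 5 × 1 = 353.6 kN.
Bearing (8 mm plate, F_u = 450 MPa): end bolts L_c = 29 − 18/2 = 20, R_n = min(1.2×20×8×450, 2.4×16×8×450) = 86.4 kN/bolt; interior L_c = 46 − 18 = 28, R_n = 120.96 kN/bolt. φR_n = 0.75 × (1×86.4 + 4×120.96) = 427.7 kN.
Tension rupture (net): A_n = (129 − 1×20)×8 = 872 mm² (U = 1.0, A_e = A_n). φR_n = 0.75 × 450 × 872 = 294.3 kN.
Tension yield (gross): A_g = 129×8 = 1032 mm². φR_n = 0.90 × 345 × 1032 = 320.4 kN.
Governing: min(353.6, 427.7, 294.3, 320.4) = 294.3 kN → net-section rupture.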